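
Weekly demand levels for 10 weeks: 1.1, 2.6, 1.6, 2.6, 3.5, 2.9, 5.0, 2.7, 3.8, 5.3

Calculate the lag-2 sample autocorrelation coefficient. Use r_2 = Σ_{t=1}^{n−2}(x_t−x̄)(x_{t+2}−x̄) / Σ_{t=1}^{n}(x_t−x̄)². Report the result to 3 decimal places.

0.252

Mean x̄ = (1.1 + 2.6 + 1.6 + 2.6 + 3.5 + 2.9 + 5.0 + 2.7 + 3.8 + 5.3)/10 = 3.1100
Numerator Σ_{t=1}^{8}(x_t−x̄)(x_{t+2}−x̄) = 4.0428
Denominator Σ(x_t−x̄)² = 16.0490
r_2 = 4.0428 / 16.0490 = 0.252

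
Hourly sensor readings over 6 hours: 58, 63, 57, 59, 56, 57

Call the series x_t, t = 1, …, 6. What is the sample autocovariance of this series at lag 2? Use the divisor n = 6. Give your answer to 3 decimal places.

Mean x̄ = (58 + 63 + 57 + 59 + 56 + 57)/6 = 58.3333
Σ_{t=1}^{4}(x_t−x̄)(x_{t+2}−x̄) = 5.7778
γ_2 = 5.7778 / 6 = 0.963

0.963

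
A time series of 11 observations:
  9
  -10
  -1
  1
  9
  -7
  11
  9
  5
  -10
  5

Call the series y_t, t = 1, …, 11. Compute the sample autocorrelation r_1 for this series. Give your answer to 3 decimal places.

Mean ȳ = (9 − 10 − 1 + 1 + 9 − 7 + 11 + 9 + 5 − 10 + 5)/11 = 1.9091
Numerator Σ_{t=1}^{10}(y_t−ȳ)(y_{t+1}−ȳ) = -185.0083
Denominator Σ(y_t−ȳ)² = 624.9091
r_1 = -185.0083 / 624.9091 = -0.296

-0.296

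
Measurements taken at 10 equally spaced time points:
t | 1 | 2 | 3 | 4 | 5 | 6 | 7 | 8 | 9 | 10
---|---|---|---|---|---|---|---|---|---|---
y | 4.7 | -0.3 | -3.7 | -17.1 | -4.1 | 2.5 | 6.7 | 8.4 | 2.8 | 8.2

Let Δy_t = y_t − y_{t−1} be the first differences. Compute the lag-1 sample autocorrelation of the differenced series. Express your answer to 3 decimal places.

-0.063

First differences Δy: -5.0, -3.4, -13.4, 13.0, 6.6, 4.2, 1.7, -5.6, 5.4
Mean of differences = 0.3889
Numerator Σ(Δy_t−Δȳ)(Δy_{t+1}−Δȳ) = -32.0968
Denominator Σ(Δy_t−Δȳ)² = 508.3689
r_1(Δy) = -32.0968 / 508.3689 = -0.063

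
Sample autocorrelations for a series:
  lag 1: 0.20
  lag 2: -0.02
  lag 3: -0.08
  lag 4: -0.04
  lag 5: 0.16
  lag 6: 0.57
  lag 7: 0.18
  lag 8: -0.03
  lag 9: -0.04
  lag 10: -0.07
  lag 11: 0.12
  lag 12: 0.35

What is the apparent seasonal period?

The largest autocorrelation is r_6 = 0.57, with a weaker echo at lag 12 (0.35); the remaining lags stay at or below 0.20.
The dominant spike at lag 6 indicates a seasonal period of 6.

6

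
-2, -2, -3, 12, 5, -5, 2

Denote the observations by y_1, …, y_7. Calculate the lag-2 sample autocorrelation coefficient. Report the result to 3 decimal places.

-0.476

Mean ȳ = (-2 − 2 − 3 + 12 + 5 − 5 + 2)/7 = 1.0000
Deviations from mean: -3.0000, -3.0000, -4.0000, 11.0000, 4.0000, -6.0000, 1.0000
Σ(y_t−ȳ)(y_{t+2}−ȳ) = (12.0000) + (-33.0000) + (-16.0000) + (-66.0000) + (4.0000) = -99.0000
Denominator Σ(y_t−ȳ)² = 208.0000
r_2 = -99.0000 / 208.0000 = -0.476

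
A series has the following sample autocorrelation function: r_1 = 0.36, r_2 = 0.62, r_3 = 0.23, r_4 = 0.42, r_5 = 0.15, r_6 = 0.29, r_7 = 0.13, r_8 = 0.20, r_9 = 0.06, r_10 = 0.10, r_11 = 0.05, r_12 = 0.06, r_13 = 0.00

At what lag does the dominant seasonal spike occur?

2

The largest autocorrelation is r_2 = 0.62, with a weaker echo at lag 4 (0.42); the remaining lags stay at or below 0.36.
The dominant spike at lag 2 indicates a seasonal period of 2.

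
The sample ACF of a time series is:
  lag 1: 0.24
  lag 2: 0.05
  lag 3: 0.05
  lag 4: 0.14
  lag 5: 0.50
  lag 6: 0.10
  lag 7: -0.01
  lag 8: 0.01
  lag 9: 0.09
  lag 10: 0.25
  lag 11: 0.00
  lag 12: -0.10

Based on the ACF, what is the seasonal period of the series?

The largest autocorrelation is r_5 = 0.50, with a weaker echo at lag 10 (0.25); the remaining lags stay at or below 0.24. The elevated value at lag 1 (0.24), dropping to 0.05 at lag 2, reflects decaying short-term dependence rather than seasonality.
The dominant spike at lag 5 indicates a seasonal period of 5.

5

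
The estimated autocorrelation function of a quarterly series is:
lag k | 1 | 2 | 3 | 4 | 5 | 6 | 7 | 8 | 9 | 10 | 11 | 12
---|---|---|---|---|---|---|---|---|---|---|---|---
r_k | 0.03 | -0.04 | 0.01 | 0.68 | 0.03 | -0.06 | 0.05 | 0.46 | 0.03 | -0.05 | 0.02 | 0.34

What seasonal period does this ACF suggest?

The largest autocorrelation is r_4 = 0.68, with weaker echoes at lags 8 (0.46) and 12 (0.34); the remaining lags stay at or below 0.05.
The dominant spike at lag 4 indicates a seasonal period of 4.

4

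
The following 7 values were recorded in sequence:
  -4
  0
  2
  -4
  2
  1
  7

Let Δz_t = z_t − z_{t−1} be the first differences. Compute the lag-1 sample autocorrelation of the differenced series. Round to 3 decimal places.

-0.526

First differences Δz: 4, 2, -6, 6, -1, 6
Mean of differences = 1.8333
Numerator Σ(Δz_t−Δz̄)(Δz_{t+1}−Δz̄) = -57.1944
Denominator Σ(Δz_t−Δz̄)² = 108.8333
r_1(Δz) = -57.1944 / 108.8333 = -0.526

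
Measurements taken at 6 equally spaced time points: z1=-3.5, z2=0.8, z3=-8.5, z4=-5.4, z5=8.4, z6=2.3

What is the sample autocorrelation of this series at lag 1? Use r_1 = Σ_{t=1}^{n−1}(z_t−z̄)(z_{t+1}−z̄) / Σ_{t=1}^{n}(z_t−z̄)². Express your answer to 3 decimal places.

Mean z̄ = (-3.5 + 0.8 − 8.5 − 5.4 + 8.4 + 2.3)/6 = -0.9833
Deviations from mean: -2.5167, 1.7833, -7.5167, -4.4167, 9.3833, 3.2833
Numerator Σ_{t=1}^{5}(z_t−z̄)(z_{t+1}−z̄) = 4.6714
Denominator Σ(z_t−z̄)² = 184.3483
r_1 = 4.6714 / 184.3483 = 0.025

0.025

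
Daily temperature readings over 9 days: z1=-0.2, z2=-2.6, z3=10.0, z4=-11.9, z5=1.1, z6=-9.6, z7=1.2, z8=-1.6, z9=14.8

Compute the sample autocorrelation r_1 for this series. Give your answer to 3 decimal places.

Mean z̄ = (-0.2 − 2.6 + 10.0 − 11.9 + 1.1 − 9.6 + 1.2 − 1.6 + 14.8)/9 = 0.1333
Numerator Σ_{t=1}^{8}(z_t−z̄)(z_{t+1}−z̄) = -203.4811
Denominator Σ(z_t−z̄)² = 564.6600
r_1 = -203.4811 / 564.6600 = -0.360

-0.360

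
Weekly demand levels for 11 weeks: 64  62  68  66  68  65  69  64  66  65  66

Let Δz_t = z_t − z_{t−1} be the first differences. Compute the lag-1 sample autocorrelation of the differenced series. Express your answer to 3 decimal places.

First differences Δz: -2, 6, -2, 2, -3, 4, -5, 2, -1, 1
Mean of differences = 0.2000
Numerator Σ(Δz_t−Δz̄)(Δz_{t+1}−Δz̄) = -79.6400
Denominator Σ(Δz_t−Δz̄)² = 103.6000
r_1(Δz) = -79.6400 / 103.6000 = -0.769

-0.769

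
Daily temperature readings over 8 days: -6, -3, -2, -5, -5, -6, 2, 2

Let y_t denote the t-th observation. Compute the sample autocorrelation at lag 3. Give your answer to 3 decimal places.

Mean ȳ = (-6 − 3 − 2 − 5 − 5 − 6 + 2 + 2)/8 = -2.8750
Deviations from mean: -3.1250, -0.1250, 0.8750, -2.1250, -2.1250, -3.1250, 4.8750, 4.8750
Numerator Σ_{t=1}^{5}(y_t−ȳ)(y_{t+3}−ȳ) = -16.5469
Denominator Σ(y_t−ȳ)² = 76.8750
r_3 = -16.5469 / 76.8750 = -0.215

-0.215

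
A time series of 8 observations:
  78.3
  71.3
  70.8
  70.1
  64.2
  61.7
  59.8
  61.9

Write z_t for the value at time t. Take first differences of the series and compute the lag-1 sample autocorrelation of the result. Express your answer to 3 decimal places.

-0.148

First differences Δz: -7.0, -0.5, -0.7, -5.9, -2.5, -1.9, 2.1
Mean of differences = -2.3429
Numerator Σ(Δz_t−Δz̄)(Δz_{t+1}−Δz̄) = -8.9418
Denominator Σ(Δz_t−Δz̄)² = 60.3971
r_1(Δz) = -8.9418 / 60.3971 = -0.148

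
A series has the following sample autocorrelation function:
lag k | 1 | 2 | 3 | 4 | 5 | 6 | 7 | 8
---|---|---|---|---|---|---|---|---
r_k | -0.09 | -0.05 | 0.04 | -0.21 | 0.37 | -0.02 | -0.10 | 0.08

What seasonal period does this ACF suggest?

The largest autocorrelation is r_5 = 0.37; the remaining lags stay at or below 0.08.
The dominant spike at lag 5 indicates a seasonal period of 5.

5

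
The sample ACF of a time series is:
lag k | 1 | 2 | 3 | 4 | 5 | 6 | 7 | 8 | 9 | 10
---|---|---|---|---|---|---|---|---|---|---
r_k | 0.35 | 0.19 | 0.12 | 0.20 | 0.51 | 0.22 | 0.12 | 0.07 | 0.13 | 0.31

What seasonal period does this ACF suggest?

The largest autocorrelation is r_5 = 0.51; the remaining lags stay at or below 0.35. The elevated value at lag 1 (0.35), dropping to 0.19 at lag 2, reflects decaying short-term dependence rather than seasonality.
The dominant spike at lag 5 indicates a seasonal period of 5.

5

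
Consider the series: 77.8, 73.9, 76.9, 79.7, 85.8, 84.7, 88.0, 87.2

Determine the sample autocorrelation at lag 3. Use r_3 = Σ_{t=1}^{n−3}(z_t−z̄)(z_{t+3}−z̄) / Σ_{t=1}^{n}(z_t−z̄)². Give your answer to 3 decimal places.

Mean z̄ = (77.8 + 73.9 + 76.9 + 79.7 + 85.8 + 84.7 + 88.0 + 87.2)/8 = 81.7500
Σ(z_t−z̄)(z_{t+3}−z̄) = (8.0975) + (-31.7925) + (-14.3075) + (-12.8125) + (22.0725) = -28.7425
Denominator Σ(z_t−z̄)² = 198.8200
r_3 = -28.7425 / 198.8200 = -0.145

-0.145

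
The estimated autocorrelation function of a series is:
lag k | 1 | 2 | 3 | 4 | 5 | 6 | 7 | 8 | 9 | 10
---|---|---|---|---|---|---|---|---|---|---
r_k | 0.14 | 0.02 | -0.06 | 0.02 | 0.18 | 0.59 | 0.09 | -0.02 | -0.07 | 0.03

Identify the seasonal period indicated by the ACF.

6

The largest autocorrelation is r_6 = 0.59; the remaining lags stay at or below 0.18.
The dominant spike at lag 6 indicates a seasonal period of 6.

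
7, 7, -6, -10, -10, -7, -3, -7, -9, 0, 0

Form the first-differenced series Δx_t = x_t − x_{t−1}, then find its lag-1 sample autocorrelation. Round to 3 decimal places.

0.107

First differences Δx: 0, -13, -4, 0, 3, 4, -4, -2, 9, 0
Mean of differences = -0.7000
Numerator Σ(Δx_t−Δx̄)(Δx_{t+1}−Δx̄) = 32.6100
Denominator Σ(Δx_t−Δx̄)² = 306.1000
r_1(Δx) = 32.6100 / 306.1000 = 0.107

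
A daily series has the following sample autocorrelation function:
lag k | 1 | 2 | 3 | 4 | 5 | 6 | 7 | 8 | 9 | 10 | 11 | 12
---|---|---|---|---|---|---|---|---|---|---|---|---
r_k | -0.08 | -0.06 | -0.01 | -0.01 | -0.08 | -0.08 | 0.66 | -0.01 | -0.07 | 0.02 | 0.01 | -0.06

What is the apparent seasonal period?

The largest autocorrelation is r_7 = 0.66; the remaining lags stay at or below 0.02.
The dominant spike at lag 7 indicates a seasonal period of 7.

7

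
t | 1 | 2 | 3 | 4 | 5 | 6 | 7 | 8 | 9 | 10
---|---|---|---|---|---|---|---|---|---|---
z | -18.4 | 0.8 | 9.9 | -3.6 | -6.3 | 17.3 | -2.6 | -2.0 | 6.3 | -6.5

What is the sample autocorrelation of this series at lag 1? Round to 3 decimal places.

-0.241

Mean z̄ = (-18.4 + 0.8 + 9.9 − 3.6 − 6.3 + 17.3 − 2.6 − 2.0 + 6.3 − 6.5)/10 = -0.5100
Numerator Σ_{t=1}^{9}(z_t−z̄)(z_{t+1}−z̄) = -212.2421
Denominator Σ(z_t−z̄)² = 879.2490
r_1 = -212.2421 / 879.2490 = -0.241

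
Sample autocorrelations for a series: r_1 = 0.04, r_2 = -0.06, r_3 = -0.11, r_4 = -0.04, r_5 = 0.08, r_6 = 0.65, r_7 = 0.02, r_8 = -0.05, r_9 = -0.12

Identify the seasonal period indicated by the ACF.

The largest autocorrelation is r_6 = 0.65; the remaining lags stay at or below 0.08.
The dominant spike at lag 6 indicates a seasonal period of 6.

6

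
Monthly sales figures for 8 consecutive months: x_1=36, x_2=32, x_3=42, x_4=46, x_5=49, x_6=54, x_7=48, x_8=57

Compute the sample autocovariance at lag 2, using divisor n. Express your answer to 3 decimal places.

15.625

Mean x̄ = (36 + 32 + 42 + 46 + 49 + 54 + 48 + 57)/8 = 45.5000
Deviations: -9.5000, -13.5000, -3.5000, 0.5000, 3.5000, 8.5000, 2.5000, 11.5000
Σ_{t=1}^{6}(x_t−x̄)(x_{t+2}−x̄) = 125.0000
γ_2 = 125.0000 / 8 = 15.625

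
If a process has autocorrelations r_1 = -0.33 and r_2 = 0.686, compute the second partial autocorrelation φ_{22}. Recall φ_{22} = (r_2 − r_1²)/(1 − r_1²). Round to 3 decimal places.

φ_{22} = (r_2 − r_1²) / (1 − r_1²)
r_1² = (-0.33)² = 0.1089
Numerator = 0.686 − 0.1089 = 0.5771; denominator = 1 − 0.1089 = 0.8911
φ_{22} = 0.5771 / 0.8911 = 0.648

0.648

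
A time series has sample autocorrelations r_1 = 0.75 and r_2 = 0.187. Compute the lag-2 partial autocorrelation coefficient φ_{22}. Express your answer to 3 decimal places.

-0.858

φ_{22} = (r_2 − r_1²) / (1 − r_1²)
r_1² = (0.75)² = 0.5625
Numerator = 0.187 − 0.5625 = -0.3755; denominator = 1 − 0.5625 = 0.4375
φ_{22} = -0.3755 / 0.4375 = -0.858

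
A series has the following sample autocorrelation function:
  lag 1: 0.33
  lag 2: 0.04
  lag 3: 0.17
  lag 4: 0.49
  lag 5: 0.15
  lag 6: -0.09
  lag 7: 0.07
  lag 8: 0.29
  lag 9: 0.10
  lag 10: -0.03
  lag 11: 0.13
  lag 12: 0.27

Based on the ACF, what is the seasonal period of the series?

4

The largest autocorrelation is r_4 = 0.49; the remaining lags stay at or below 0.33. The elevated value at lag 1 (0.33), dropping to 0.04 at lag 2, reflects decaying short-term dependence rather than seasonality.
The dominant spike at lag 4 indicates a seasonal period of 4.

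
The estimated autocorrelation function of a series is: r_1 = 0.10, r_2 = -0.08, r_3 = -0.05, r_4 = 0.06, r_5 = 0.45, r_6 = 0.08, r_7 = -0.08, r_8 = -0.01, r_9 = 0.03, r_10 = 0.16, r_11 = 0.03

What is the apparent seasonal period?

5

The largest autocorrelation is r_5 = 0.45, with a weaker echo at lag 10 (0.16); the remaining lags stay at or below 0.10.
The dominant spike at lag 5 indicates a seasonal period of 5.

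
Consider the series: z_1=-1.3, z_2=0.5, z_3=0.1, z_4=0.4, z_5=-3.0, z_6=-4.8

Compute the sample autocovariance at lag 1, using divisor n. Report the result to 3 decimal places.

Mean z̄ = (-1.3 + 0.5 + 0.1 + 0.4 − 3.0 − 4.8)/6 = -1.3500
Deviations: 0.0500, 1.8500, 1.4500, 1.7500, -1.6500, -3.4500
Σ_{t=1}^{5}(z_t−z̄)(z_{t+1}−z̄) = 8.1175
γ_1 = 8.1175 / 6 = 1.353

1.353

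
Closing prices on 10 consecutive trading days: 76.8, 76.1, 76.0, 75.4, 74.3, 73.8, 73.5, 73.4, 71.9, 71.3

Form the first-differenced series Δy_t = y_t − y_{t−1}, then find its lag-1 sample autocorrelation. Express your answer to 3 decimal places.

First differences Δy: -0.7, -0.1, -0.6, -1.1, -0.5, -0.3, -0.1, -1.5, -0.6
Mean of differences = -0.6111
Numerator Σ(Δy_t−Δȳ)(Δy_{t+1}−Δȳ) = -0.3701
Denominator Σ(Δy_t−Δȳ)² = 1.6689
r_1(Δy) = -0.3701 / 1.6689 = -0.222

-0.222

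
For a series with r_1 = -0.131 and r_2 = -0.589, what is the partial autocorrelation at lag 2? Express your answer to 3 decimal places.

φ_{22} = (r_2 − r_1²) / (1 − r_1²)
r_1² = (-0.131)² = 0.017161
Numerator = -0.589 − 0.0172 = -0.6062; denominator = 1 − 0.0172 = 0.9828
φ_{22} = -0.6062 / 0.9828 = -0.617

-0.617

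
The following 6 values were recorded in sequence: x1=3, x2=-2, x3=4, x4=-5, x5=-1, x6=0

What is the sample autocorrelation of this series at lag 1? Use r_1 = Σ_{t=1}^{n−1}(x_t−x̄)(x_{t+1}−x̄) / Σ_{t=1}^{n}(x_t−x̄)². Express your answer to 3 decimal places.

Mean x̄ = (3 − 2 + 4 − 5 − 1 + 0)/6 = -0.1667
Deviations from mean: 3.1667, -1.8333, 4.1667, -4.8333, -0.8333, 0.1667
Σ(x_t−x̄)(x_{t+1}−x̄) = (-5.8056) + (-7.6389) + (-20.1389) + (4.0278) + (-0.1389) = -29.6944
Denominator Σ(x_t−x̄)² = 54.8333
r_1 = -29.6944 / 54.8333 = -0.542

-0.542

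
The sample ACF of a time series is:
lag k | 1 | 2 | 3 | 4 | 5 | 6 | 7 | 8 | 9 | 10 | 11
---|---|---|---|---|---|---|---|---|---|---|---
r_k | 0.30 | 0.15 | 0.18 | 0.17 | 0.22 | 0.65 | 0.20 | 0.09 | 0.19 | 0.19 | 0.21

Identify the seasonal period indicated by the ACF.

6

The largest autocorrelation is r_6 = 0.65; the remaining lags stay at or below 0.30. The elevated value at lag 1 (0.30), dropping to 0.15 at lag 2, reflects decaying short-term dependence rather than seasonality.
The dominant spike at lag 6 indicates a seasonal period of 6.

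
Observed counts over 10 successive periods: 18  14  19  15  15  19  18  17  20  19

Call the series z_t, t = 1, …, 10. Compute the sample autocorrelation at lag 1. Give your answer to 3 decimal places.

-0.145

Mean z̄ = (18 + 14 + 19 + 15 + 15 + 19 + 18 + 17 + 20 + 19)/10 = 17.4000
Numerator Σ_{t=1}^{9}(z_t−z̄)(z_{t+1}−z̄) = -5.5600
Denominator Σ(z_t−z̄)² = 38.4000
r_1 = -5.5600 / 38.4000 = -0.145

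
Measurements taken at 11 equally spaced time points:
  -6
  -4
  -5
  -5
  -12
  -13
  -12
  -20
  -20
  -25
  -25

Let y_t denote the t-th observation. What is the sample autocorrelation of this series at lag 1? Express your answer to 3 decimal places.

Mean ȳ = (-6 − 4 − 5 − 5 − 12 − 13 − 12 − 20 − 20 − 25 − 25)/11 = -13.3636
Numerator Σ_{t=1}^{10}(y_t−ȳ)(y_{t+1}−ȳ) = 477.2314
Denominator Σ(y_t−ȳ)² = 644.5455
r_1 = 477.2314 / 644.5455 = 0.740

0.740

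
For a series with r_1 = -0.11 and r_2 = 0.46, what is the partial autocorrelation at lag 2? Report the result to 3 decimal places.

0.453

φ_{22} = (r_2 − r_1²) / (1 − r_1²)
r_1² = (-0.11)² = 0.0121
Numerator = 0.46 − 0.0121 = 0.4479; denominator = 1 − 0.0121 = 0.9879
φ_{22} = 0.4479 / 0.9879 = 0.453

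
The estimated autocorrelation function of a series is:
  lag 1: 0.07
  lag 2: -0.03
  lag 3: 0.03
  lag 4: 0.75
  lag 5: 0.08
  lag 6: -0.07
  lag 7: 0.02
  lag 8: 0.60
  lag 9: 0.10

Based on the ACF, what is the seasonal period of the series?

The largest autocorrelation is r_4 = 0.75, with a weaker echo at lag 8 (0.60); the remaining lags stay at or below 0.10.
The dominant spike at lag 4 indicates a seasonal period of 4.

4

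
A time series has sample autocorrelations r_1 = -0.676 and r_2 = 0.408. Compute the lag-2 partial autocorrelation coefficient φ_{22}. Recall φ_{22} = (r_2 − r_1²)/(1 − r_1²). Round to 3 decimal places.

-0.090

φ_{22} = (r_2 − r_1²) / (1 − r_1²)
r_1² = (-0.676)² = 0.456976
Numerator = 0.408 − 0.4570 = -0.0490; denominator = 1 − 0.4570 = 0.5430
φ_{22} = -0.0490 / 0.5430 = -0.090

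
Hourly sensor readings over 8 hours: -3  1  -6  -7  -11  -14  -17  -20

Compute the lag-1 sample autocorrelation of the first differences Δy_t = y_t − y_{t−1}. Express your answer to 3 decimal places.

First differences Δy: 4, -7, -1, -4, -3, -3, -3
Mean of differences = -2.4286
Numerator Σ(Δy_t−Δȳ)(Δy_{t+1}−Δȳ) = -36.6122
Denominator Σ(Δy_t−Δȳ)² = 67.7143
r_1(Δy) = -36.6122 / 67.7143 = -0.541

-0.541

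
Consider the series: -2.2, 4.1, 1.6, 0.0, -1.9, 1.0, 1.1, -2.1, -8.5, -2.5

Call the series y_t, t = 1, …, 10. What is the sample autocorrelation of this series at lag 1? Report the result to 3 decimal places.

0.271

Mean ȳ = (-2.2 + 4.1 + 1.6 + 0.0 − 1.9 + 1.0 + 1.1 − 2.1 − 8.5 − 2.5)/10 = -0.9400
Numerator Σ_{t=1}^{9}(y_t−ȳ)(y_{t+1}−ȳ) = 28.2284
Denominator Σ(y_t−ȳ)² = 104.1040
r_1 = 28.2284 / 104.1040 = 0.271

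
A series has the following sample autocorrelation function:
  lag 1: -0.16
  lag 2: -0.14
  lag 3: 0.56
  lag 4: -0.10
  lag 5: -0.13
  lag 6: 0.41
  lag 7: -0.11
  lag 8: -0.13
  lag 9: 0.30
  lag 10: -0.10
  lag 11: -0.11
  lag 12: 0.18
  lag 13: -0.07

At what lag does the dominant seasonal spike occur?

3

The largest autocorrelation is r_3 = 0.56, with weaker echoes at lags 6 (0.41), 9 (0.30) and 12 (0.18); the remaining lags stay at or below -0.07.
The dominant spike at lag 3 indicates a seasonal period of 3.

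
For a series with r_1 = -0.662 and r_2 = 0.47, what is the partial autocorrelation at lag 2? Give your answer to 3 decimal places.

0.057

φ_{22} = (r_2 − r_1²) / (1 − r_1²)
r_1² = (-0.662)² = 0.438244
Numerator = 0.47 − 0.4382 = 0.0318; denominator = 1 − 0.4382 = 0.5618
φ_{22} = 0.0318 / 0.5618 = 0.057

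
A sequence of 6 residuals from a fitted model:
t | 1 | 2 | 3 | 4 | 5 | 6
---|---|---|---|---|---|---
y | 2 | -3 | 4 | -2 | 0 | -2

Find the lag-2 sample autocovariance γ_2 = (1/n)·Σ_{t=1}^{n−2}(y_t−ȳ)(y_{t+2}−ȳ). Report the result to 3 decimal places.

3.046

Mean ȳ = (2 − 3 + 4 − 2 + 0 − 2)/6 = -0.1667
Σ_{t=1}^{4}(y_t−ȳ)(y_{t+2}−ȳ) = 18.2778
γ_2 = 18.2778 / 6 = 3.046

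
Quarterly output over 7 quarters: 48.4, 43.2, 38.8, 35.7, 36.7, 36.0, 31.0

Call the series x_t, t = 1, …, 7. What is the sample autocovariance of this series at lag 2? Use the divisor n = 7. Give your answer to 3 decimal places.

Mean x̄ = (48.4 + 43.2 + 38.8 + 35.7 + 36.7 + 36.0 + 31.0)/7 = 38.5429
Σ_{t=1}^{5}(x_t−x̄)(x_{t+2}−x̄) = 9.9506
γ_2 = 9.9506 / 7 = 1.422

1.422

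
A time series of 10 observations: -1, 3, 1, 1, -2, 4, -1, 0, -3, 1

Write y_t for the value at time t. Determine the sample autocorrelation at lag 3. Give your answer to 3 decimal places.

-0.424

Mean ȳ = (-1 + 3 + 1 + 1 − 2 + 4 − 1 + 0 − 3 + 1)/10 = 0.3000
Σ(y_t−ȳ)(y_{t+3}−ȳ) = (-0.9100) + (-6.2100) + (2.5900) + (-0.9100) + (0.6900) + (-12.2100) + (-0.9100) = -17.8700
Denominator Σ(y_t−ȳ)² = 42.1000
r_3 = -17.8700 / 42.1000 = -0.424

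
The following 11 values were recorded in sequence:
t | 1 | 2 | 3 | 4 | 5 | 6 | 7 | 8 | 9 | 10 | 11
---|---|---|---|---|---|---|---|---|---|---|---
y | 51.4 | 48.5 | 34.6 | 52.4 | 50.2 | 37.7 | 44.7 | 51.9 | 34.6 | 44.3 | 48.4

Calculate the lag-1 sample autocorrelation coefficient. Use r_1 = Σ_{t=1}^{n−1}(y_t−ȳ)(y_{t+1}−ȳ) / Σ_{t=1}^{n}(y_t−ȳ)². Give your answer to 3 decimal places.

Mean ȳ = (51.4 + 48.5 + 34.6 + 52.4 + 50.2 + 37.7 + 44.7 + 51.9 + 34.6 + 44.3 + 48.4)/11 = 45.3364
Numerator Σ_{t=1}^{10}(y_t−ȳ)(y_{t+1}−ȳ) = -155.2413
Denominator Σ(y_t−ȳ)² = 463.1255
r_1 = -155.2413 / 463.1255 = -0.335

-0.335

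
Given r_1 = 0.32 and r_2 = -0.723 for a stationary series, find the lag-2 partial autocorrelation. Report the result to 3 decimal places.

φ_{22} = (r_2 − r_1²) / (1 − r_1²)
r_1² = (0.32)² = 0.1024
Numerator = -0.723 − 0.1024 = -0.8254; denominator = 1 − 0.1024 = 0.8976
φ_{22} = -0.8254 / 0.8976 = -0.920

-0.920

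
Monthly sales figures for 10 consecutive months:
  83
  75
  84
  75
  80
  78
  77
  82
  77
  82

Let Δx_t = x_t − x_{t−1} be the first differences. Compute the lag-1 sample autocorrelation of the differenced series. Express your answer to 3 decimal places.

First differences Δx: -8, 9, -9, 5, -2, -1, 5, -5, 5
Mean of differences = -0.1111
Numerator Σ(Δx_t−Δx̄)(Δx_{t+1}−Δx̄) = -260.7901
Denominator Σ(Δx_t−Δx̄)² = 330.8889
r_1(Δx) = -260.7901 / 330.8889 = -0.788

-0.788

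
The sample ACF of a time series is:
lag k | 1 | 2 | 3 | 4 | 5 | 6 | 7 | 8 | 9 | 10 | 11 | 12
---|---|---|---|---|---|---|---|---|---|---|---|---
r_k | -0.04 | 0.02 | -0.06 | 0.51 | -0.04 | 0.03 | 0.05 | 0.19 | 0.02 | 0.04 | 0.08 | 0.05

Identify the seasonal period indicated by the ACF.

The largest autocorrelation is r_4 = 0.51, with a weaker echo at lag 8 (0.19); the remaining lags stay at or below 0.08.
The dominant spike at lag 4 indicates a seasonal period of 4.

4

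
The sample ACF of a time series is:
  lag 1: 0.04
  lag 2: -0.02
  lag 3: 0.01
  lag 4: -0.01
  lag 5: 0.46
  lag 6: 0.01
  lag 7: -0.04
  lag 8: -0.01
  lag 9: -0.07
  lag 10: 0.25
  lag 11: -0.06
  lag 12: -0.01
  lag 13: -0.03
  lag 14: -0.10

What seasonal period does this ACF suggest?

5

The largest autocorrelation is r_5 = 0.46, with a weaker echo at lag 10 (0.25); the remaining lags stay at or below 0.04.
The dominant spike at lag 5 indicates a seasonal period of 5.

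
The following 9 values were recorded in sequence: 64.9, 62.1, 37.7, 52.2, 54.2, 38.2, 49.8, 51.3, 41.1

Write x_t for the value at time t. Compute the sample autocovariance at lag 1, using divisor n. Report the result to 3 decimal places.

-4.963

Mean x̄ = (64.9 + 62.1 + 37.7 + 52.2 + 54.2 + 38.2 + 49.8 + 51.3 + 41.1)/9 = 50.1667
Σ_{t=1}^{8}(x_t−x̄)(x_{t+1}−x̄) = -44.6678
γ_1 = -44.6678 / 9 = -4.963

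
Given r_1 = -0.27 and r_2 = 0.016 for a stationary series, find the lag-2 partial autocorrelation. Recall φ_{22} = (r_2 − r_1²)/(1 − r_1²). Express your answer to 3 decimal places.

-0.061

φ_{22} = (r_2 − r_1²) / (1 − r_1²)
r_1² = (-0.27)² = 0.0729
Numerator = 0.016 − 0.0729 = -0.0569; denominator = 1 − 0.0729 = 0.9271
φ_{22} = -0.0569 / 0.9271 = -0.061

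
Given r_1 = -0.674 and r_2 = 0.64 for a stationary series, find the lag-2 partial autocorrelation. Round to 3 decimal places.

0.340

φ_{22} = (r_2 − r_1²) / (1 − r_1²)
r_1² = (-0.674)² = 0.454276
Numerator = 0.64 − 0.4543 = 0.1857; denominator = 1 − 0.4543 = 0.5457
φ_{22} = 0.1857 / 0.5457 = 0.340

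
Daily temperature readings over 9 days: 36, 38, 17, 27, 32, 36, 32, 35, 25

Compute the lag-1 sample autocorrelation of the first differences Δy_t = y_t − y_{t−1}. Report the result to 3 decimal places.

First differences Δy: 2, -21, 10, 5, 4, -4, 3, -10
Mean of differences = -1.3750
Numerator Σ(Δy_t−Δȳ)(Δy_{t+1}−Δȳ) = -246.0156
Denominator Σ(Δy_t−Δȳ)² = 695.8750
r_1(Δy) = -246.0156 / 695.8750 = -0.354

-0.354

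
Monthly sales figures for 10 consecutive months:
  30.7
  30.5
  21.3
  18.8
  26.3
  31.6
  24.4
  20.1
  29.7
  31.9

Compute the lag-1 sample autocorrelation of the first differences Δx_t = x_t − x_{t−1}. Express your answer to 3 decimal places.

First differences Δx: -0.2, -9.2, -2.5, 7.5, 5.3, -7.2, -4.3, 9.6, 2.2
Mean of differences = 0.1333
Numerator Σ(Δx_t−Δx̄)(Δx_{t+1}−Δx̄) = 18.5689
Denominator Σ(Δx_t−Δx̄)² = 342.4400
r_1(Δx) = 18.5689 / 342.4400 = 0.054

0.054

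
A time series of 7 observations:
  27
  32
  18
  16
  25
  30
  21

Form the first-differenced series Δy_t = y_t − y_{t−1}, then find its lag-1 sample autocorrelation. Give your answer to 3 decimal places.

-0.155

First differences Δy: 5, -14, -2, 9, 5, -9
Mean of differences = -1.0000
Numerator Σ(Δy_t−Δȳ)(Δy_{t+1}−Δȳ) = -63.0000
Denominator Σ(Δy_t−Δȳ)² = 406.0000
r_1(Δy) = -63.0000 / 406.0000 = -0.155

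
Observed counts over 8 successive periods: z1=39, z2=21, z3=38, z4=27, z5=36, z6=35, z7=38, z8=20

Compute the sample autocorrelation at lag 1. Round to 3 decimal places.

-0.538

Mean z̄ = (39 + 21 + 38 + 27 + 36 + 35 + 38 + 20)/8 = 31.7500
Deviations from mean: 7.2500, -10.7500, 6.2500, -4.7500, 4.2500, 3.2500, 6.2500, -11.7500
Numerator Σ_{t=1}^{7}(z_t−z̄)(z_{t+1}−z̄) = -234.3125
Denominator Σ(z_t−z̄)² = 435.5000
r_1 = -234.3125 / 435.5000 = -0.538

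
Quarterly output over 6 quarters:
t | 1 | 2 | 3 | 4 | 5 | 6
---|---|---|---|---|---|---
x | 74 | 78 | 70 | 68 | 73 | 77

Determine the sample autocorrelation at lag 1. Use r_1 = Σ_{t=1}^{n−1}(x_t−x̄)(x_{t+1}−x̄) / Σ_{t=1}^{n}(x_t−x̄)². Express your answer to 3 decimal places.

0.078

Mean x̄ = (74 + 78 + 70 + 68 + 73 + 77)/6 = 73.3333
Numerator Σ_{t=1}^{5}(x_t−x̄)(x_{t+1}−x̄) = 5.8889
Denominator Σ(x_t−x̄)² = 75.3333
r_1 = 5.8889 / 75.3333 = 0.078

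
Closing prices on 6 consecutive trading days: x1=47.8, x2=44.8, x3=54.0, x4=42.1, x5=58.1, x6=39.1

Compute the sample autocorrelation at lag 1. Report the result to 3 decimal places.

-0.769

Mean x̄ = (47.8 + 44.8 + 54.0 + 42.1 + 58.1 + 39.1)/6 = 47.6500
Σ(x_t−x̄)(x_{t+1}−x̄) = (-0.4275) + (-18.0975) + (-35.2425) + (-57.9975) + (-89.3475) = -201.1125
Denominator Σ(x_t−x̄)² = 261.5750
r_1 = -201.1125 / 261.5750 = -0.769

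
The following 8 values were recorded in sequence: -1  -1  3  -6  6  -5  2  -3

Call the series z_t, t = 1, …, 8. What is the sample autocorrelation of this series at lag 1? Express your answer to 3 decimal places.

Mean z̄ = (-1 − 1 + 3 − 6 + 6 − 5 + 2 − 3)/8 = -0.6250
Deviations from mean: -0.3750, -0.3750, 3.6250, -5.3750, 6.6250, -4.3750, 2.6250, -2.3750
Numerator Σ_{t=1}^{7}(z_t−z̄)(z_{t+1}−z̄) = -103.0156
Denominator Σ(z_t−z̄)² = 117.8750
r_1 = -103.0156 / 117.8750 = -0.874

-0.874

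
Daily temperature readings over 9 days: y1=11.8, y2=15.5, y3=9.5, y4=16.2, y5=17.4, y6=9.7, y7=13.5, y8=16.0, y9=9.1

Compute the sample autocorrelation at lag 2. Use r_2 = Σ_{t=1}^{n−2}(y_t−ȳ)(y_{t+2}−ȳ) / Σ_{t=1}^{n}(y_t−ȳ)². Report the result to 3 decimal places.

Mean ȳ = (11.8 + 15.5 + 9.5 + 16.2 + 17.4 + 9.7 + 13.5 + 16.0 + 9.1)/9 = 13.1889
Σ(y_t−ȳ)(y_{t+2}−ȳ) = (5.1235) + (6.9590) + (-15.5343) + (-10.5054) + (1.3101) + (-9.8077) + (-1.2721) = -23.7269
Denominator Σ(y_t−ȳ)² = 84.5689
r_2 = -23.7269 / 84.5689 = -0.281

-0.281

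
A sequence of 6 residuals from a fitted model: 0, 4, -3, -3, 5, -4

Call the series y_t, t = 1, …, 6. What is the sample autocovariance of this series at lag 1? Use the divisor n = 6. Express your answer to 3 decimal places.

Mean ȳ = (0 + 4 − 3 − 3 + 5 − 4)/6 = -0.1667
Σ_{t=1}^{5}(y_t−ȳ)(y_{t+1}−ȳ) = -37.5278
γ_1 = -37.5278 / 6 = -6.255

-6.255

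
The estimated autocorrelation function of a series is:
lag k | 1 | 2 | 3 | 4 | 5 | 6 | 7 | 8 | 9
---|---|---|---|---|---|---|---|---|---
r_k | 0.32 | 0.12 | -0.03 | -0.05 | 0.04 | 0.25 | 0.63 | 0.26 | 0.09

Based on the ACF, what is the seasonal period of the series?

7

The largest autocorrelation is r_7 = 0.63; the remaining lags stay at or below 0.32. The elevated value at lag 1 (0.32), dropping to 0.12 at lag 2, reflects decaying short-term dependence rather than seasonality.
The dominant spike at lag 7 indicates a seasonal period of 7.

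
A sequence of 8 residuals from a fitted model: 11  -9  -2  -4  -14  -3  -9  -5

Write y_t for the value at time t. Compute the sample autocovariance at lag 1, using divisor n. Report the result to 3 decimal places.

Mean ȳ = (11 − 9 − 2 − 4 − 14 − 3 − 9 − 5)/8 = -4.3750
Σ_{t=1}^{7}(y_t−ȳ)(y_{t+1}−ȳ) = -101.5156
γ_1 = -101.5156 / 8 = -12.689

-12.689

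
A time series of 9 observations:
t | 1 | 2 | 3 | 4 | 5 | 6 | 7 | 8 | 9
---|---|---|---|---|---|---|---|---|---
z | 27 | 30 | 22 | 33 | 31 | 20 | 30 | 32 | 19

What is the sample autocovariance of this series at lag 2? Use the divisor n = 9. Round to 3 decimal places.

-10.126

Mean z̄ = (27 + 30 + 22 + 33 + 31 + 20 + 30 + 32 + 19)/9 = 27.1111
Σ_{t=1}^{7}(z_t−z̄)(z_{t+2}−z̄) = -91.1358
γ_2 = -91.1358 / 9 = -10.126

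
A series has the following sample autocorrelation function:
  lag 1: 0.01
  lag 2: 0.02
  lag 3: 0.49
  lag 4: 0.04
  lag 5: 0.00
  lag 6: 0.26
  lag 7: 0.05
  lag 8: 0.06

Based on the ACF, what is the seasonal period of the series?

3

The largest autocorrelation is r_3 = 0.49, with a weaker echo at lag 6 (0.26); the remaining lags stay at or below 0.06.
The dominant spike at lag 3 indicates a seasonal period of 3.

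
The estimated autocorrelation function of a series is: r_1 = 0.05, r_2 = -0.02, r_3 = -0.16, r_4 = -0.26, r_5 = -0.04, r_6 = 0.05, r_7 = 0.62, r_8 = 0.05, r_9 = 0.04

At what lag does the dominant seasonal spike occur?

7

The largest autocorrelation is r_7 = 0.62; the remaining lags stay at or below 0.05.
The dominant spike at lag 7 indicates a seasonal period of 7.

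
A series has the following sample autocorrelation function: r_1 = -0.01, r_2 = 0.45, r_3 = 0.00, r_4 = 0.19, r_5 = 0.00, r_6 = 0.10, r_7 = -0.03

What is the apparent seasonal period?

The largest autocorrelation is r_2 = 0.45, with a weaker echo at lag 4 (0.19); the remaining lags stay at or below 0.10.
The dominant spike at lag 2 indicates a seasonal period of 2.

2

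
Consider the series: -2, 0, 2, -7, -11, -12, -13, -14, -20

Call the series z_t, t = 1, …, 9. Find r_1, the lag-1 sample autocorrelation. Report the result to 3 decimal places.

Mean z̄ = (-2 + 0 + 2 − 7 − 11 − 12 − 13 − 14 − 20)/9 = -8.5556
Numerator Σ_{t=1}^{8}(z_t−z̄)(z_{t+1}−z̄) = 269.2469
Denominator Σ(z_t−z̄)² = 428.2222
r_1 = 269.2469 / 428.2222 = 0.629

0.629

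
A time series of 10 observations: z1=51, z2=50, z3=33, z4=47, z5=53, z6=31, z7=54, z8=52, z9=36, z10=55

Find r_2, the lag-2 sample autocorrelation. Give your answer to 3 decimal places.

-0.295

Mean z̄ = (51 + 50 + 33 + 47 + 53 + 31 + 54 + 52 + 36 + 55)/10 = 46.2000
Numerator Σ_{t=1}^{8}(z_t−z̄)(z_{t+2}−z̄) = -225.8800
Denominator Σ(z_t−z̄)² = 765.6000
r_2 = -225.8800 / 765.6000 = -0.295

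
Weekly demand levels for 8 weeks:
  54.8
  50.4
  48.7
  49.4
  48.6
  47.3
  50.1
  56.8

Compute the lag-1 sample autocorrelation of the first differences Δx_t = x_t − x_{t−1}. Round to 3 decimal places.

First differences Δx: -4.4, -1.7, 0.7, -0.8, -1.3, 2.8, 6.7
Mean of differences = 0.2857
Numerator Σ(Δx_t−Δx̄)(Δx_{t+1}−Δx̄) = 21.8941
Denominator Σ(Δx_t−Δx̄)² = 77.2286
r_1(Δx) = 21.8941 / 77.2286 = 0.283

0.283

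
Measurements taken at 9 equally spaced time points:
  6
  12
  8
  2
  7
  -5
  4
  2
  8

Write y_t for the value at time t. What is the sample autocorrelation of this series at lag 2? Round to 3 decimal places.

0.220

Mean ȳ = (6 + 12 + 8 + 2 + 7 − 5 + 4 + 2 + 8)/9 = 4.8889
Σ(y_t−ȳ)(y_{t+2}−ȳ) = (3.4568) + (-20.5432) + (6.5679) + (28.5679) + (-1.8765) + (28.5679) + (-2.7654) = 41.9753
Denominator Σ(y_t−ȳ)² = 190.8889
r_2 = 41.9753 / 190.8889 = 0.220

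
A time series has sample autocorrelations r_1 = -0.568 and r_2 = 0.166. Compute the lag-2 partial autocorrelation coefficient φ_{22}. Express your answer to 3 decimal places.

φ_{22} = (r_2 − r_1²) / (1 − r_1²)
r_1² = (-0.568)² = 0.322624
Numerator = 0.166 − 0.3226 = -0.1566; denominator = 1 − 0.3226 = 0.6774
φ_{22} = -0.1566 / 0.6774 = -0.231

-0.231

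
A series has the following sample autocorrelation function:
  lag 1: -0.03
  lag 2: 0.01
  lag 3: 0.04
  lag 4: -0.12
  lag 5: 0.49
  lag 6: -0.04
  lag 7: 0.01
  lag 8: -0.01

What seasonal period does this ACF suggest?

The largest autocorrelation is r_5 = 0.49; the remaining lags stay at or below 0.04.
The dominant spike at lag 5 indicates a seasonal period of 5.

5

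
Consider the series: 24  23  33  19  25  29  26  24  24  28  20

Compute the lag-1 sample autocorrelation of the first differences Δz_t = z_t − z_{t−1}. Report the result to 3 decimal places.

-0.559

First differences Δz: -1, 10, -14, 6, 4, -3, -2, 0, 4, -8
Mean of differences = -0.4000
Numerator Σ(Δz_t−Δz̄)(Δz_{t+1}−Δz̄) = -246.1600
Denominator Σ(Δz_t−Δz̄)² = 440.4000
r_1(Δz) = -246.1600 / 440.4000 = -0.559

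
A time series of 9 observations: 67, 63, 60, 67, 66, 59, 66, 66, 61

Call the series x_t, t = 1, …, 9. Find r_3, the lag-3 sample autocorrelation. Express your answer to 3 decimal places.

Mean x̄ = (67 + 63 + 60 + 67 + 66 + 59 + 66 + 66 + 61)/9 = 63.8889
Numerator Σ_{t=1}^{6}(x_t−x̄)(x_{t+3}−x̄) = 51.9630
Denominator Σ(x_t−x̄)² = 80.8889
r_3 = 51.9630 / 80.8889 = 0.642

0.642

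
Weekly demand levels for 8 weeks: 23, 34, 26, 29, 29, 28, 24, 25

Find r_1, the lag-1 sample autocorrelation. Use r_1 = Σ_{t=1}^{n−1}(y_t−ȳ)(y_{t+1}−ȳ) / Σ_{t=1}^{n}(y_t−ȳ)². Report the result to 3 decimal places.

Mean ȳ = (23 + 34 + 26 + 29 + 29 + 28 + 24 + 25)/8 = 27.2500
Deviations from mean: -4.2500, 6.7500, -1.2500, 1.7500, 1.7500, 0.7500, -3.2500, -2.2500
Numerator Σ_{t=1}^{7}(y_t−ȳ)(y_{t+1}−ȳ) = -30.0625
Denominator Σ(y_t−ȳ)² = 87.5000
r_1 = -30.0625 / 87.5000 = -0.344

-0.344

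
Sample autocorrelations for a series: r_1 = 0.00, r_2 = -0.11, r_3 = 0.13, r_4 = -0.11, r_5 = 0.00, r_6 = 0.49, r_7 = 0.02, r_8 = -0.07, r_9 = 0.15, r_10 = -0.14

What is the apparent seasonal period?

6

The largest autocorrelation is r_6 = 0.49; the remaining lags stay at or below 0.15.
The dominant spike at lag 6 indicates a seasonal period of 6.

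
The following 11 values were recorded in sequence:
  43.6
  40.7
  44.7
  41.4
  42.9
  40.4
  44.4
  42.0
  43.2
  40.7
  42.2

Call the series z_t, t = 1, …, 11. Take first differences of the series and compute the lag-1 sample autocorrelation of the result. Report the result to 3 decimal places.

-0.833

First differences Δz: -2.9, 4.0, -3.3, 1.5, -2.5, 4.0, -2.4, 1.2, -2.5, 1.5
Mean of differences = -0.1400
Numerator Σ(Δz_t−Δz̄)(Δz_{t+1}−Δz̄) = -62.7496
Denominator Σ(Δz_t−Δz̄)² = 75.3040
r_1(Δz) = -62.7496 / 75.3040 = -0.833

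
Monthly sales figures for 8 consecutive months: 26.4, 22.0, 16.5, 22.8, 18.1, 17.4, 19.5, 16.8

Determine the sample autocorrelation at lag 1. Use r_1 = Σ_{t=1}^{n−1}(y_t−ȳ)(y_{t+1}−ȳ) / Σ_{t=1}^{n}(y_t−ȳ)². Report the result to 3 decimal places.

Mean ȳ = (26.4 + 22.0 + 16.5 + 22.8 + 18.1 + 17.4 + 19.5 + 16.8)/8 = 19.9375
Σ(y_t−ȳ)(y_{t+1}−ȳ) = (13.3289) + (-7.0898) + (-9.8398) + (-5.2598) + (4.6627) + (1.1102) + (1.3727) = -1.7152
Denominator Σ(y_t−ȳ)² = 85.8788
r_1 = -1.7152 / 85.8788 = -0.020

-0.020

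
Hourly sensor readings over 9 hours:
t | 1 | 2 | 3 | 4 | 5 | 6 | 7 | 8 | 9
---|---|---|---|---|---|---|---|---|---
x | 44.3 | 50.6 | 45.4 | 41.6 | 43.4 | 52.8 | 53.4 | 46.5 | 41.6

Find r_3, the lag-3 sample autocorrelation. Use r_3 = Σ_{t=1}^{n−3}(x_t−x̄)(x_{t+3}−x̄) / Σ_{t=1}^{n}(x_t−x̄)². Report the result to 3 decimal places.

Mean x̄ = (44.3 + 50.6 + 45.4 + 41.6 + 43.4 + 52.8 + 53.4 + 46.5 + 41.6)/9 = 46.6222
Numerator Σ_{t=1}^{6}(x_t−x̄)(x_{t+3}−x̄) = -73.3770
Denominator Σ(x_t−x̄)² = 167.6556
r_3 = -73.3770 / 167.6556 = -0.438

-0.438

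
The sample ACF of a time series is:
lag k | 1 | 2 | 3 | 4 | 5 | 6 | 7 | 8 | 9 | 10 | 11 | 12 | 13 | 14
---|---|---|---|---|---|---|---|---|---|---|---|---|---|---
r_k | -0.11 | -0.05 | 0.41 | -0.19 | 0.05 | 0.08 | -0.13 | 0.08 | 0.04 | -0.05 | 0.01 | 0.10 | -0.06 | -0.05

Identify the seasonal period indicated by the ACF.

3

The largest autocorrelation is r_3 = 0.41; the remaining lags stay at or below 0.10.
The dominant spike at lag 3 indicates a seasonal period of 3.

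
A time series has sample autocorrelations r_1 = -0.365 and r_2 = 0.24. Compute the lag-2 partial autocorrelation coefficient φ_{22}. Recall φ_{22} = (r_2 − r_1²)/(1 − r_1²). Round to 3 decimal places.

φ_{22} = (r_2 − r_1²) / (1 − r_1²)
r_1² = (-0.365)² = 0.133225
Numerator = 0.24 − 0.1332 = 0.1068; denominator = 1 − 0.1332 = 0.8668
φ_{22} = 0.1068 / 0.8668 = 0.123

0.123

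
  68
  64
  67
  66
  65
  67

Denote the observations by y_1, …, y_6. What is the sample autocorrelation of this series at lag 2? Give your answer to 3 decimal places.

0.072

Mean ȳ = (68 + 64 + 67 + 66 + 65 + 67)/6 = 66.1667
Deviations from mean: 1.8333, -2.1667, 0.8333, -0.1667, -1.1667, 0.8333
Numerator Σ_{t=1}^{4}(y_t−ȳ)(y_{t+2}−ȳ) = 0.7778
Denominator Σ(y_t−ȳ)² = 10.8333
r_2 = 0.7778 / 10.8333 = 0.072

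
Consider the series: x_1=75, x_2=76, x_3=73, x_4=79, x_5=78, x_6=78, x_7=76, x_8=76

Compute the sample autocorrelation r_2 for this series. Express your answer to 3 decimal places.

0.047

Mean x̄ = (75 + 76 + 73 + 79 + 78 + 78 + 76 + 76)/8 = 76.3750
Deviations from mean: -1.3750, -0.3750, -3.3750, 2.6250, 1.6250, 1.6250, -0.3750, -0.3750
Σ(x_t−x̄)(x_{t+2}−x̄) = (4.6406) + (-0.9844) + (-5.4844) + (4.2656) + (-0.6094) + (-0.6094) = 1.2188
Denominator Σ(x_t−x̄)² = 25.8750
r_2 = 1.2188 / 25.8750 = 0.047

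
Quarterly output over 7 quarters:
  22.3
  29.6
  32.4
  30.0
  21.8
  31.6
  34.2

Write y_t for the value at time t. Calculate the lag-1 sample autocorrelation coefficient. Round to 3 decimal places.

-0.076

Mean ȳ = (22.3 + 29.6 + 32.4 + 30.0 + 21.8 + 31.6 + 34.2)/7 = 28.8429
Numerator Σ_{t=1}^{6}(y_t−ȳ)(y_{t+1}−ȳ) = -10.9418
Denominator Σ(y_t−ȳ)² = 143.2771
r_1 = -10.9418 / 143.2771 = -0.076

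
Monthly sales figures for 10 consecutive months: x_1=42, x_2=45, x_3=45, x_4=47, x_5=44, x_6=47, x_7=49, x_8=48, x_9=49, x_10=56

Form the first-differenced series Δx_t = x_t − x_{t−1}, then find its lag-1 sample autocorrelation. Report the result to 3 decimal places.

First differences Δx: 3, 0, 2, -3, 3, 2, -1, 1, 7
Mean of differences = 1.5556
Numerator Σ(Δx_t−Δx̄)(Δx_{t+1}−Δx̄) = -13.6420
Denominator Σ(Δx_t−Δx̄)² = 64.2222
r_1(Δx) = -13.6420 / 64.2222 = -0.212

-0.212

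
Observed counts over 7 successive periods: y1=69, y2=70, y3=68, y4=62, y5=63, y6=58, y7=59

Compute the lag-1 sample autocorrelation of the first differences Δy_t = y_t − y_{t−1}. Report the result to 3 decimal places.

First differences Δy: 1, -2, -6, 1, -5, 1
Mean of differences = -1.6667
Numerator Σ(Δy_t−Δȳ)(Δy_{t+1}−Δȳ) = -28.7778
Denominator Σ(Δy_t−Δȳ)² = 51.3333
r_1(Δy) = -28.7778 / 51.3333 = -0.561

-0.561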